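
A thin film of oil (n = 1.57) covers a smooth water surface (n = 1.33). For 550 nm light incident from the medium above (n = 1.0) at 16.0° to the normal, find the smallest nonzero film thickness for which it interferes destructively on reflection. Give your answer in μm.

At the upper boundary (n = 1.0 to n = 1.57) the reflected ray undergoes a half-wave phase shift.
Ray reflecting at the bottom interface goes from n = 1.57 toward n = 1.33: no phase shift.
Net: one phase inversion between the two reflected rays.
For weak reflection here: 2 n t cos θ_r = m λ.
Snell's law: 1.0 sin 16.0° = 1.57 sin θ_r → sin θ_r = 0.176, cos θ_r = 0.984.
Minimum nonzero at m = 1: t = λ / (2 n cos θ_r) = 550 / (2 × 1.57 × 0.984) = 178 nm.

0.178 μm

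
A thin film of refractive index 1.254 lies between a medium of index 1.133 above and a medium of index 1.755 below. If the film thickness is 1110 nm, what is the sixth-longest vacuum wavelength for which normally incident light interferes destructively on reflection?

Ray reflecting at the top interface goes from n = 1.133 toward n = 1.254: a half-wave phase shift.
At the lower boundary (n = 1.254 to n = 1.755) the reflected ray undergoes a half-wave phase shift.
Net: no relative phase inversion (both shifts match).
With no net inversion, destructive interference in reflection requires 2 n t = (m + ½) λ.
λ = 2 n t / (m + ½). The sixth-longest wavelength is m = 5: λ = 2 × 1.254 × 1110 / 5.50 = 506 nm.

506 nm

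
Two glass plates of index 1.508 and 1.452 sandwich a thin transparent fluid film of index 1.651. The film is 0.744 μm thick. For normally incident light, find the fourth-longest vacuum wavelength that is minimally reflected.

At the upper boundary (n = 1.508 to n = 1.651) the reflected ray undergoes a half-wave phase shift.
Ray reflecting at the bottom interface goes from n = 1.651 toward n = 1.452: no phase shift.
The two reflections differ by half a wavelength.
For minimum reflection here: 2 n t = m λ.
λ = 2 n t / m. The fourth-longest wavelength is m = 4: λ = 2 × 1.651 × 744 / 4.00 = 614 nm.

614 nm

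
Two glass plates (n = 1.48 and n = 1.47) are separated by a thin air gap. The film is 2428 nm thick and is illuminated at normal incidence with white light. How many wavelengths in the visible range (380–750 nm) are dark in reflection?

6

Ray reflecting at the top interface goes from n = 1.48 toward n = 1.0: no phase shift.
Bottom surface (1.0 → 1.47): reflection off a higher-index medium gives a half-wave phase shift.
Net: one phase inversion between the two reflected rays.
For weak reflection here: 2 n t = m λ.
λ = 2 n t / m = 4856 / m nm.
m=6: 809 nm (IR); m=7: 694 nm (visible); m=8: 607 nm (visible); m=9: 540 nm (visible); m=10: 486 nm (visible); m=11: 441 nm (visible); m=12: 405 nm (visible); m=13: 374 nm (UV).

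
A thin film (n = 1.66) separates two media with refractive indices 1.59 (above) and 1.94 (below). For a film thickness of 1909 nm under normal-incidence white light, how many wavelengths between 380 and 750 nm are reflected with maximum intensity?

Top surface (1.59 → 1.66): reflection off a higher-index medium gives a half-wave phase shift.
At the lower boundary (n = 1.66 to n = 1.94) the reflected ray undergoes a half-wave phase shift.
Net: no relative phase inversion (both shifts match).
With no net inversion, constructive interference in reflection requires 2 n t = m λ.
λ = 2 n t / m = 6338 / m nm.
m=8: 792 nm (IR); m=9: 704 nm (visible); m=10: 634 nm (visible); m=11: 576 nm (visible); m=12: 528 nm (visible); m=13: 488 nm (visible); m=14: 453 nm (visible); m=15: 423 nm (visible); m=16: 396 nm (visible); m=17: 373 nm (UV).

8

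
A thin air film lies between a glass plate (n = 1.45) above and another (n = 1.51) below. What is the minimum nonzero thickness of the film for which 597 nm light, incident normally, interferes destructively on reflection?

299 nm

Ray reflecting at the top interface goes from n = 1.45 toward n = 1.0: no phase shift.
At the lower boundary (n = 1.0 to n = 1.51) the reflected ray undergoes a half-wave phase shift.
The two reflections differ by half a wavelength.
For weak reflection here: 2 n t = m λ.
Minimum nonzero at m = 1: t = λ / (2 n) = 597 / (2 × 1.0) = 299 nm.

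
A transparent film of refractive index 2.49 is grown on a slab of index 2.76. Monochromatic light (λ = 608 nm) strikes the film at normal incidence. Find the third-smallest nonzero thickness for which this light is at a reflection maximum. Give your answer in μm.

At the upper boundary (n = 1.0 to n = 2.49) the reflected ray undergoes a half-wave phase shift.
Ray reflecting at the bottom interface goes from n = 2.49 toward n = 2.76: a half-wave phase shift.
The two reflections carry the same phase change, so no net offset.
So the condition for constructive reflection is 2 n t = m λ.
The third-smallest nonzero thickness corresponds to m = 3: t = m λ / (2 n) = 3.00 × 608 / (2 × 2.49) = 366 nm.

0.366 μm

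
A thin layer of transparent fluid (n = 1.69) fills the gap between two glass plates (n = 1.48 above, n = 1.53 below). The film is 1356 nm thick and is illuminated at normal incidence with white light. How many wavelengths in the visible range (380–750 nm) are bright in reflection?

Top surface (1.48 → 1.69): reflection off a higher-index medium gives a half-wave phase shift.
At the lower boundary (n = 1.69 to n = 1.53) the reflected ray undergoes no phase shift.
Exactly one π shift → a net half-wave offset.
With one net inversion, constructive interference in reflection requires 2 n t = (m + ½) λ.
λ = 2 n t / (m + ½) = 4583 / (m + ½) nm.
m=5: 833 nm (IR); m=6: 705 nm (visible); m=7: 611 nm (visible); m=8: 539 nm (visible); m=9: 482 nm (visible); m=10: 437 nm (visible); m=11: 399 nm (visible); m=12: 367 nm (UV).

6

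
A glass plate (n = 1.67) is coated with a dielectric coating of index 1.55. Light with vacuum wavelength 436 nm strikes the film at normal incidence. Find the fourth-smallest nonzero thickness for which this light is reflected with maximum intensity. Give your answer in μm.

At the upper boundary (n = 1.0 to n = 1.55) the reflected ray undergoes a half-wave phase shift.
At the lower boundary (n = 1.55 to n = 1.67) the reflected ray undergoes a half-wave phase shift.
The two reflections carry the same phase change, so no net offset.
So the condition for constructive reflection is 2 n t = m λ.
The fourth-smallest nonzero thickness corresponds to m = 4: t = m λ / (2 n) = 4.00 × 436 / (2 × 1.55) = 563 nm.

0.563 μm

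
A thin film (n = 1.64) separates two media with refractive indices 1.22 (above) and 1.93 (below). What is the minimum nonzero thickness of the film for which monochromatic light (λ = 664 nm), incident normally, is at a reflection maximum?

At the upper boundary (n = 1.22 to n = 1.64) the reflected ray undergoes a half-wave phase shift.
Ray reflecting at the bottom interface goes from n = 1.64 toward n = 1.93: a half-wave phase shift.
Net: no relative phase inversion (both shifts match).
For strong reflection here: 2 n t = m λ.
Minimum nonzero at m = 1: t = λ / (2 n) = 664 / (2 × 1.64) = 202 nm.

202 nm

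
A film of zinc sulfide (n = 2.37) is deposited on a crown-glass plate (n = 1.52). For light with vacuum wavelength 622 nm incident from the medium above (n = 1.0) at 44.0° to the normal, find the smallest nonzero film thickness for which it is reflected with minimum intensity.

Ray reflecting at the top interface goes from n = 1.0 toward n = 2.37: a half-wave phase shift.
Ray reflecting at the bottom interface goes from n = 2.37 toward n = 1.52: no phase shift.
Exactly one π shift → a net half-wave offset.
With one net inversion, destructive interference in reflection requires 2 n t cos θ_r = m λ.
Snell's law: 1.0 sin 44.0° = 2.37 sin θ_r → sin θ_r = 0.293, cos θ_r = 0.956.
Minimum nonzero at m = 1: t = λ / (2 n cos θ_r) = 622 / (2 × 2.37 × 0.956) = 137 nm.

137 nm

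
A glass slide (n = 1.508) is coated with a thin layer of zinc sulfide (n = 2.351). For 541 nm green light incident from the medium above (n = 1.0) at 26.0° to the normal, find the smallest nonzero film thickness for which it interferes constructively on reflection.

Top surface (1.0 → 2.351): reflection off a higher-index medium gives a half-wave phase shift.
Bottom surface (2.351 → 1.508): reflection off a lower-index medium gives no phase shift.
The two reflections differ by half a wavelength.
With one net inversion, constructive interference in reflection requires 2 n t cos θ_r = (m + ½) λ.
Snell's law: 1.0 sin 26.0° = 2.351 sin θ_r → sin θ_r = 0.186, cos θ_r = 0.982.
Minimum at m = 0: t = λ / (4 n cos θ_r) = 541 / (4 × 2.351 × 0.982) = 58.6 nm.

58.6 nm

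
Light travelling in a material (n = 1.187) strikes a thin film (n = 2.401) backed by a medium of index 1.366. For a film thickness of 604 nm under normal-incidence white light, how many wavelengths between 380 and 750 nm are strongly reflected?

4

At the upper boundary (n = 1.187 to n = 2.401) the reflected ray undergoes a half-wave phase shift.
At the lower boundary (n = 2.401 to n = 1.366) the reflected ray undergoes no phase shift.
The two reflections differ by half a wavelength.
So the condition for constructive reflection is 2 n t = (m + ½) λ.
λ = 2 n t / (m + ½) = 2900 / (m + ½) nm.
m=3: 829 nm (IR); m=4: 645 nm (visible); m=5: 527 nm (visible); m=6: 446 nm (visible); m=7: 387 nm (visible); m=8: 341 nm (UV).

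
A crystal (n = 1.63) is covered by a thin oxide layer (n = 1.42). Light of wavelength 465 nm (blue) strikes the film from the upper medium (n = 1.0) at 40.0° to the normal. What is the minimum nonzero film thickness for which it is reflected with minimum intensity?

91.8 nm

At the upper boundary (n = 1.0 to n = 1.42) the reflected ray undergoes a half-wave phase shift.
Ray reflecting at the bottom interface goes from n = 1.42 toward n = 1.63: a half-wave phase shift.
Net: no relative phase inversion (both shifts match).
With no net inversion, destructive interference in reflection requires 2 n t cos θ_r = (m + ½) λ.
Snell's law: 1.0 sin 40.0° = 1.42 sin θ_r → sin θ_r = 0.453, cos θ_r = 0.892.
Minimum at m = 0: t = λ / (4 n cos θ_r) = 465 / (4 × 1.42 × 0.892) = 91.8 nm.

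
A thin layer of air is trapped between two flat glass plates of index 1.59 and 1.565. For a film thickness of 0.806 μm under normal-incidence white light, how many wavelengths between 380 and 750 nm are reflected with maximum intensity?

At the upper boundary (n = 1.59 to n = 1.0) the reflected ray undergoes no phase shift.
Ray reflecting at the bottom interface goes from n = 1.0 toward n = 1.565: a half-wave phase shift.
Net: one phase inversion between the two reflected rays.
With one net inversion, constructive interference in reflection requires 2 n t = (m + ½) λ.
λ = 2 n t / (m + ½) = 1612 / (m + ½) nm.
m=1: 1075 nm (IR); m=2: 645 nm (visible); m=3: 461 nm (visible); m=4: 358 nm (UV).

2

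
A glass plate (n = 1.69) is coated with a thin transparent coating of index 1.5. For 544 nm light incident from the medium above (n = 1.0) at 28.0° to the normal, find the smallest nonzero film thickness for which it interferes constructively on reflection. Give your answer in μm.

At the upper boundary (n = 1.0 to n = 1.5) the reflected ray undergoes a half-wave phase shift.
At the lower boundary (n = 1.5 to n = 1.69) the reflected ray undergoes a half-wave phase shift.
The two reflections carry the same phase change, so no net offset.
For bright reflection here: 2 n t cos θ_r = m λ.
Snell's law: 1.0 sin 28.0° = 1.5 sin θ_r → sin θ_r = 0.313, cos θ_r = 0.950.
Minimum nonzero at m = 1: t = λ / (2 n cos θ_r) = 544 / (2 × 1.5 × 0.950) = 191 nm.

0.191 μm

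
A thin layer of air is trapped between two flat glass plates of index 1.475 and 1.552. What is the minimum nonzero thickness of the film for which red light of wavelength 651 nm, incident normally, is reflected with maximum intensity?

163 nm

Top surface (1.475 → 1.0): reflection off a lower-index medium gives no phase shift.
Ray reflecting at the bottom interface goes from n = 1.0 toward n = 1.552: a half-wave phase shift.
Net: one phase inversion between the two reflected rays.
For strong reflection here: 2 n t = (m + ½) λ.
Minimum at m = 0: t = λ / (4 n) = 651 / (4 × 1.0) = 163 nm.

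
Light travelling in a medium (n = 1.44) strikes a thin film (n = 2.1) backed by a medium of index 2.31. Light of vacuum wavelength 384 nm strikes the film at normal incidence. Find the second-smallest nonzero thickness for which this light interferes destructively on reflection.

137 nm

Ray reflecting at the top interface goes from n = 1.44 toward n = 2.1: a half-wave phase shift.
At the lower boundary (n = 2.1 to n = 2.31) the reflected ray undergoes a half-wave phase shift.
The two reflections carry the same phase change, so no net offset.
So the condition for destructive reflection is 2 n t = (m + ½) λ.
The second-smallest nonzero thickness corresponds to m = 1: t = (m + ½) λ / (2 n) = 1.50 × 384 / (2 × 2.1) = 137 nm.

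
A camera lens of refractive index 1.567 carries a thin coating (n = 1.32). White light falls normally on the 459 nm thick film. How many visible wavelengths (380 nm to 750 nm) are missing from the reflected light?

At the upper boundary (n = 1.0 to n = 1.32) the reflected ray undergoes a half-wave phase shift.
At the lower boundary (n = 1.32 to n = 1.567) the reflected ray undergoes a half-wave phase shift.
The two reflections carry the same phase change, so no net offset.
So the condition for destructive reflection is 2 n t = (m + ½) λ.
λ = 2 n t / (m + ½) = 1212 / (m + ½) nm.
m=1: 808 nm (IR); m=2: 485 nm (visible); m=3: 346 nm (UV).

1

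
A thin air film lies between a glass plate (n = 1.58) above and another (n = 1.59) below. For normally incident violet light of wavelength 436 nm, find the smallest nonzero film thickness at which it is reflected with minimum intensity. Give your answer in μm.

0.218 μm

At the upper boundary (n = 1.58 to n = 1.0) the reflected ray undergoes no phase shift.
Bottom surface (1.0 → 1.59): reflection off a higher-index medium gives a half-wave phase shift.
Net: one phase inversion between the two reflected rays.
For dark reflection here: 2 n t = m λ.
Minimum nonzero at m = 1: t = λ / (2 n) = 436 / (2 × 1.0) = 218 nm.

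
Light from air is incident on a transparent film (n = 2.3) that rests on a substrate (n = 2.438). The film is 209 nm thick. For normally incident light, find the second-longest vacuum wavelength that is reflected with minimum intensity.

Top surface (1.0 → 2.3): reflection off a higher-index medium gives a half-wave phase shift.
At the lower boundary (n = 2.3 to n = 2.438) the reflected ray undergoes a half-wave phase shift.
The two reflections carry the same phase change, so no net offset.
So the condition for destructive reflection is 2 n t = (m + ½) λ.
λ = 2 n t / (m + ½). The second-longest wavelength is m = 1: λ = 2 × 2.3 × 209 / 1.50 = 641 nm.

641 nm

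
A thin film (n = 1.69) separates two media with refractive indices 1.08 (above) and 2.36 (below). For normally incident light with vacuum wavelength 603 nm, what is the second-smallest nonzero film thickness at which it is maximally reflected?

357 nm

At the upper boundary (n = 1.08 to n = 1.69) the reflected ray undergoes a half-wave phase shift.
Ray reflecting at the bottom interface goes from n = 1.69 toward n = 2.36: a half-wave phase shift.
Zero or two π shifts → no net half-wave offset.
So the condition for constructive reflection is 2 n t = m λ.
The second-smallest nonzero thickness corresponds to m = 2: t = m λ / (2 n) = 2.00 × 603 / (2 × 1.69) = 357 nm.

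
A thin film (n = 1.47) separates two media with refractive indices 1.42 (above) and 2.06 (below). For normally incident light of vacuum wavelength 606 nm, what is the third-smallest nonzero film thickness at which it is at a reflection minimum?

515 nm

At the upper boundary (n = 1.42 to n = 1.47) the reflected ray undergoes a half-wave phase shift.
Bottom surface (1.47 → 2.06): reflection off a higher-index medium gives a half-wave phase shift.
The two reflections carry the same phase change, so no net offset.
For dark reflection here: 2 n t = (m + ½) λ.
The third-smallest nonzero thickness corresponds to m = 2: t = (m + ½) λ / (2 n) = 2.50 × 606 / (2 × 1.47) = 515 nm.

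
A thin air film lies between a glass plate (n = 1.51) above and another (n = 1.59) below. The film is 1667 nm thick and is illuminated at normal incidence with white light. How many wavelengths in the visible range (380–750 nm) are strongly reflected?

Ray reflecting at the top interface goes from n = 1.51 toward n = 1.0: no phase shift.
Ray reflecting at the bottom interface goes from n = 1.0 toward n = 1.59: a half-wave phase shift.
The two reflections differ by half a wavelength.
For strong reflection here: 2 n t = (m + ½) λ.
λ = 2 n t / (m + ½) = 3334 / (m + ½) nm.
m=3: 953 nm (IR); m=4: 741 nm (visible); m=5: 606 nm (visible); m=6: 513 nm (visible); m=7: 445 nm (visible); m=8: 392 nm (visible); m=9: 351 nm (UV).

5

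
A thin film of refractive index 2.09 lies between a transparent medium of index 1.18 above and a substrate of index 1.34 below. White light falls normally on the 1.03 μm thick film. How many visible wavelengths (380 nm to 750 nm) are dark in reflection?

Top surface (1.18 → 2.09): reflection off a higher-index medium gives a half-wave phase shift.
Bottom surface (2.09 → 1.34): reflection off a lower-index medium gives no phase shift.
Exactly one π shift → a net half-wave offset.
So the condition for destructive reflection is 2 n t = m λ.
λ = 2 n t / m = 4305 / m nm.
m=5: 861 nm (IR); m=6: 718 nm (visible); m=7: 615 nm (visible); m=8: 538 nm (visible); m=9: 478 nm (visible); m=10: 431 nm (visible); m=11: 391 nm (visible); m=12: 359 nm (UV).

6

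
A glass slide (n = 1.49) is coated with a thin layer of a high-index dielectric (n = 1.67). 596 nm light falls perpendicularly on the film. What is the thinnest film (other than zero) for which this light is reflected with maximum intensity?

Ray reflecting at the top interface goes from n = 1.0 toward n = 1.67: a half-wave phase shift.
Bottom surface (1.67 → 1.49): reflection off a lower-index medium gives no phase shift.
Exactly one π shift → a net half-wave offset.
With one net inversion, constructive interference in reflection requires 2 n t = (m + ½) λ.
Minimum at m = 0: t = λ / (4 n) = 596 / (4 × 1.67) = 89.2 nm.

89.2 nm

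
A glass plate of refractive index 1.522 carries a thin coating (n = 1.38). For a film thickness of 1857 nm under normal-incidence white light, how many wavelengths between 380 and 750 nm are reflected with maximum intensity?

Top surface (1.0 → 1.38): reflection off a higher-index medium gives a half-wave phase shift.
Ray reflecting at the bottom interface goes from n = 1.38 toward n = 1.522: a half-wave phase shift.
Net: no relative phase inversion (both shifts match).
With no net inversion, constructive interference in reflection requires 2 n t = m λ.
λ = 2 n t / m = 5125 / m nm.
m=6: 854 nm (IR); m=7: 732 nm (visible); m=8: 641 nm (visible); m=9: 569 nm (visible); m=10: 513 nm (visible); m=11: 466 nm (visible); m=12: 427 nm (visible); m=13: 394 nm (visible); m=14: 366 nm (UV).

7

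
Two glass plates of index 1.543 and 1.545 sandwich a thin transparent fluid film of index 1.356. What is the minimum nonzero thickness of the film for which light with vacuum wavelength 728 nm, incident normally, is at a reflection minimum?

268 nm

Top surface (1.543 → 1.356): reflection off a lower-index medium gives no phase shift.
Bottom surface (1.356 → 1.545): reflection off a higher-index medium gives a half-wave phase shift.
The two reflections differ by half a wavelength.
So the condition for destructive reflection is 2 n t = m λ.
Minimum nonzero at m = 1: t = λ / (2 n) = 728 / (2 × 1.356) = 268 nm.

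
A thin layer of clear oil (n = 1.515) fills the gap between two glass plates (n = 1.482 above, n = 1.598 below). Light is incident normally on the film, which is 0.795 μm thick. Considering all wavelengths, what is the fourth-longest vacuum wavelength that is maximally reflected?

Top surface (1.482 → 1.515): reflection off a higher-index medium gives a half-wave phase shift.
Ray reflecting at the bottom interface goes from n = 1.515 toward n = 1.598: a half-wave phase shift.
Net: no relative phase inversion (both shifts match).
With no net inversion, constructive interference in reflection requires 2 n t = m λ.
λ = 2 n t / m. The fourth-longest wavelength is m = 4: λ = 2 × 1.515 × 795 / 4.00 = 602 nm.

602 nm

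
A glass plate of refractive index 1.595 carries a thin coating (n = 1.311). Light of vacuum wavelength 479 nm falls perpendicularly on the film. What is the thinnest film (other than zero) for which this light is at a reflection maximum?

At the upper boundary (n = 1.0 to n = 1.311) the reflected ray undergoes a half-wave phase shift.
At the lower boundary (n = 1.311 to n = 1.595) the reflected ray undergoes a half-wave phase shift.
The two reflections carry the same phase change, so no net offset.
With no net inversion, constructive interference in reflection requires 2 n t = m λ.
Minimum nonzero at m = 1: t = λ / (2 n) = 479 / (2 × 1.311) = 183 nm.

183 nm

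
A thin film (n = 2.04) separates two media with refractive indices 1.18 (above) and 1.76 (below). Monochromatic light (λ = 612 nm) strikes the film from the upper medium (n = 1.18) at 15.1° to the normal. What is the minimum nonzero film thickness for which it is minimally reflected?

152 nm

Ray reflecting at the top interface goes from n = 1.18 toward n = 2.04: a half-wave phase shift.
Bottom surface (2.04 → 1.76): reflection off a lower-index medium gives no phase shift.
Exactly one π shift → a net half-wave offset.
So the condition for destructive reflection is 2 n t cos θ_r = m λ.
Snell's law: 1.18 sin 15.1° = 2.04 sin θ_r → sin θ_r = 0.151, cos θ_r = 0.989.
Minimum nonzero at m = 1: t = λ / (2 n cos θ_r) = 612 / (2 × 2.04 × 0.989) = 152 nm.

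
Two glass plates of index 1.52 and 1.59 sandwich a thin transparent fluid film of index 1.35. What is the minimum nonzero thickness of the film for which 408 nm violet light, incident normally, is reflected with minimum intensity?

At the upper boundary (n = 1.52 to n = 1.35) the reflected ray undergoes no phase shift.
At the lower boundary (n = 1.35 to n = 1.59) the reflected ray undergoes a half-wave phase shift.
The two reflections differ by half a wavelength.
With one net inversion, destructive interference in reflection requires 2 n t = m λ.
Minimum nonzero at m = 1: t = λ / (2 n) = 408 / (2 × 1.35) = 151 nm.

151 nm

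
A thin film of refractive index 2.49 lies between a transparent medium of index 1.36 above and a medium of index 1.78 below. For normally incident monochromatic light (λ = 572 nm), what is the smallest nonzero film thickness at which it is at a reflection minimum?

At the upper boundary (n = 1.36 to n = 2.49) the reflected ray undergoes a half-wave phase shift.
Bottom surface (2.49 → 1.78): reflection off a lower-index medium gives no phase shift.
Exactly one π shift → a net half-wave offset.
So the condition for destructive reflection is 2 n t = m λ.
The smallest nonzero thickness corresponds to m = 1: t = m λ / (2 n) = 1.00 × 572 / (2 × 2.49) = 115 nm.

115 nm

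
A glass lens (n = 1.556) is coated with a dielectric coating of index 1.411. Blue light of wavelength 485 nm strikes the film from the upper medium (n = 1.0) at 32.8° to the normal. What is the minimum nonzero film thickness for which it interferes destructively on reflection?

93.1 nm

Top surface (1.0 → 1.411): reflection off a higher-index medium gives a half-wave phase shift.
Ray reflecting at the bottom interface goes from n = 1.411 toward n = 1.556: a half-wave phase shift.
The two reflections carry the same phase change, so no net offset.
With no net inversion, destructive interference in reflection requires 2 n t cos θ_r = (m + ½) λ.
Snell's law: 1.0 sin 32.8° = 1.411 sin θ_r → sin θ_r = 0.384, cos θ_r = 0.923.
Minimum at m = 0: t = λ / (4 n cos θ_r) = 485 / (4 × 1.411 × 0.923) = 93.1 nm.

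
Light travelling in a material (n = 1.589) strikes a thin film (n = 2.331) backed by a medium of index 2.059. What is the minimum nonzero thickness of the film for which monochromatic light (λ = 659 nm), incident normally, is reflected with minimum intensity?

141 nm

Top surface (1.589 → 2.331): reflection off a higher-index medium gives a half-wave phase shift.
Bottom surface (2.331 → 2.059): reflection off a lower-index medium gives no phase shift.
Net: one phase inversion between the two reflected rays.
For weak reflection here: 2 n t = m λ.
Minimum nonzero at m = 1: t = λ / (2 n) = 659 / (2 × 2.331) = 141 nm.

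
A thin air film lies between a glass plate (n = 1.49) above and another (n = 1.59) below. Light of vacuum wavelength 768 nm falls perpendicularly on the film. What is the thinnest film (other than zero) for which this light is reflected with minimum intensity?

At the upper boundary (n = 1.49 to n = 1.0) the reflected ray undergoes no phase shift.
Ray reflecting at the bottom interface goes from n = 1.0 toward n = 1.59: a half-wave phase shift.
Net: one phase inversion between the two reflected rays.
So the condition for destructive reflection is 2 n t = m λ.
Minimum nonzero at m = 1: t = λ / (2 n) = 768 / (2 × 1.0) = 384 nm.

384 nm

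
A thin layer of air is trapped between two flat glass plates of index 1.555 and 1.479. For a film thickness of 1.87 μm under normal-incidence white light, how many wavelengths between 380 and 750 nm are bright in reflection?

Top surface (1.555 → 1.0): reflection off a lower-index medium gives no phase shift.
At the lower boundary (n = 1.0 to n = 1.479) the reflected ray undergoes a half-wave phase shift.
Net: one phase inversion between the two reflected rays.
For bright reflection here: 2 n t = (m + ½) λ.
λ = 2 n t / (m + ½) = 3740 / (m + ½) nm.
m=4: 831 nm (IR); m=5: 680 nm (visible); m=6: 575 nm (visible); m=7: 499 nm (visible); m=8: 440 nm (visible); m=9: 394 nm (visible); m=10: 356 nm (UV).

5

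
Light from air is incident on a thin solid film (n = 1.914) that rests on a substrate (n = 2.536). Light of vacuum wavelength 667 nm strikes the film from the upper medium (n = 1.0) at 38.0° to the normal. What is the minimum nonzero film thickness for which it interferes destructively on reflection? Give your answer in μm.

At the upper boundary (n = 1.0 to n = 1.914) the reflected ray undergoes a half-wave phase shift.
Bottom surface (1.914 → 2.536): reflection off a higher-index medium gives a half-wave phase shift.
Net: no relative phase inversion (both shifts match).
For weak reflection here: 2 n t cos θ_r = (m + ½) λ.
Snell's law: 1.0 sin 38.0° = 1.914 sin θ_r → sin θ_r = 0.322, cos θ_r = 0.947.
Minimum at m = 0: t = λ / (4 n cos θ_r) = 667 / (4 × 1.914 × 0.947) = 92.0 nm.

0.0920 μm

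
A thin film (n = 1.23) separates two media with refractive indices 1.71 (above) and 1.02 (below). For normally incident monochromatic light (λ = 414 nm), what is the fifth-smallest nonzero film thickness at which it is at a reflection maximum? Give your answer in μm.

Top surface (1.71 → 1.23): reflection off a lower-index medium gives no phase shift.
Bottom surface (1.23 → 1.02): reflection off a lower-index medium gives no phase shift.
Net: no relative phase inversion (both shifts match).
For maximum reflection here: 2 n t = m λ.
The fifth-smallest nonzero thickness corresponds to m = 5: t = m λ / (2 n) = 5.00 × 414 / (2 × 1.23) = 841 nm.

0.841 μm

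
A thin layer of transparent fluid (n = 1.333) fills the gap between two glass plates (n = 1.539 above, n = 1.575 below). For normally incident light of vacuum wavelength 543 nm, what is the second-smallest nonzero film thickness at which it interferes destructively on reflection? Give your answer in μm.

Ray reflecting at the top interface goes from n = 1.539 toward n = 1.333: no phase shift.
At the lower boundary (n = 1.333 to n = 1.575) the reflected ray undergoes a half-wave phase shift.
Net: one phase inversion between the two reflected rays.
For dark reflection here: 2 n t = m λ.
The second-smallest nonzero thickness corresponds to m = 2: t = m λ / (2 n) = 2.00 × 543 / (2 × 1.333) = 407 nm.

0.407 μm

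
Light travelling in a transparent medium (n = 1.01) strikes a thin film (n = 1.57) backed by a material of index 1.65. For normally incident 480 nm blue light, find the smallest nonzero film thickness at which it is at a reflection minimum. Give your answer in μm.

At the upper boundary (n = 1.01 to n = 1.57) the reflected ray undergoes a half-wave phase shift.
Bottom surface (1.57 → 1.65): reflection off a higher-index medium gives a half-wave phase shift.
Zero or two π shifts → no net half-wave offset.
So the condition for destructive reflection is 2 n t = (m + ½) λ.
Minimum at m = 0: t = λ / (4 n) = 480 / (4 × 1.57) = 76.4 nm.

0.0764 μm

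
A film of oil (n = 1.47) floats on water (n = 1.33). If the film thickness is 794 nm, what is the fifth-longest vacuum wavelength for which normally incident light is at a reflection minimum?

467 nm

Ray reflecting at the top interface goes from n = 1.0 toward n = 1.47: a half-wave phase shift.
Bottom surface (1.47 → 1.33): reflection off a lower-index medium gives no phase shift.
Exactly one π shift → a net half-wave offset.
For dark reflection here: 2 n t = m λ.
λ = 2 n t / m. The fifth-longest wavelength is m = 5: λ = 2 × 1.47 × 794 / 5.00 = 467 nm.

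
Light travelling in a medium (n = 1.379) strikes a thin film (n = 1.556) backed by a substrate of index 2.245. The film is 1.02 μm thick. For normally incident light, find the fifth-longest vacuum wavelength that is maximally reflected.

Top surface (1.379 → 1.556): reflection off a higher-index medium gives a half-wave phase shift.
Ray reflecting at the bottom interface goes from n = 1.556 toward n = 2.245: a half-wave phase shift.
Zero or two π shifts → no net half-wave offset.
With no net inversion, constructive interference in reflection requires 2 n t = m λ.
λ = 2 n t / m. The fifth-longest wavelength is m = 5: λ = 2 × 1.556 × 1020 / 5.00 = 635 nm.

635 nm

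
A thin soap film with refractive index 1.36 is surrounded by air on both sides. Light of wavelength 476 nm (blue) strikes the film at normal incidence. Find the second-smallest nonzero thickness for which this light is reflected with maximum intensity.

At the upper boundary (n = 1.0 to n = 1.36) the reflected ray undergoes a half-wave phase shift.
Ray reflecting at the bottom interface goes from n = 1.36 toward n = 1.0: no phase shift.
The two reflections differ by half a wavelength.
For bright reflection here: 2 n t = (m + ½) λ.
The second-smallest nonzero thickness corresponds to m = 1: t = (m + ½) λ / (2 n) = 1.50 × 476 / (2 × 1.36) = 263 nm.

263 nm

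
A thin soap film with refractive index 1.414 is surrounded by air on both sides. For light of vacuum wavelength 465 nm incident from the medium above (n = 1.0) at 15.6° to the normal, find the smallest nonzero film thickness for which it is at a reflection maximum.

Ray reflecting at the top interface goes from n = 1.0 toward n = 1.414: a half-wave phase shift.
Bottom surface (1.414 → 1.0): reflection off a lower-index medium gives no phase shift.
The two reflections differ by half a wavelength.
With one net inversion, constructive interference in reflection requires 2 n t cos θ_r = (m + ½) λ.
Snell's law: 1.0 sin 15.6° = 1.414 sin θ_r → sin θ_r = 0.190, cos θ_r = 0.982.
Minimum at m = 0: t = λ / (4 n cos θ_r) = 465 / (4 × 1.414 × 0.982) = 83.7 nm.

83.7 nm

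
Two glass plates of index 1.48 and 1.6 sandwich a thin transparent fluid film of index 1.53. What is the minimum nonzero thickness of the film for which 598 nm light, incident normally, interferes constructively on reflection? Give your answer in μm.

0.195 μm

At the upper boundary (n = 1.48 to n = 1.53) the reflected ray undergoes a half-wave phase shift.
At the lower boundary (n = 1.53 to n = 1.6) the reflected ray undergoes a half-wave phase shift.
Zero or two π shifts → no net half-wave offset.
With no net inversion, constructive interference in reflection requires 2 n t = m λ.
Minimum nonzero at m = 1: t = λ / (2 n) = 598 / (2 × 1.53) = 195 nm.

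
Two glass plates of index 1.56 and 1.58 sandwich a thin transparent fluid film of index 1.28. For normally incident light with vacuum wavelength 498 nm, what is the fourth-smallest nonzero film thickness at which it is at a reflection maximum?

681 nm

Ray reflecting at the top interface goes from n = 1.56 toward n = 1.28: no phase shift.
Bottom surface (1.28 → 1.58): reflection off a higher-index medium gives a half-wave phase shift.
Net: one phase inversion between the two reflected rays.
With one net inversion, constructive interference in reflection requires 2 n t = (m + ½) λ.
The fourth-smallest nonzero thickness corresponds to m = 3: t = (m + ½) λ / (2 n) = 3.50 × 498 / (2 × 1.28) = 681 nm.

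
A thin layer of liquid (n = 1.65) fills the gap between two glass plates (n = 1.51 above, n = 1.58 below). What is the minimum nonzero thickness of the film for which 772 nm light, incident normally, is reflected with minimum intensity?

234 nm

Top surface (1.51 → 1.65): reflection off a higher-index medium gives a half-wave phase shift.
Bottom surface (1.65 → 1.58): reflection off a lower-index medium gives no phase shift.
Net: one phase inversion between the two reflected rays.
For weak reflection here: 2 n t = m λ.
Minimum nonzero at m = 1: t = λ / (2 n) = 772 / (2 × 1.65) = 234 nm.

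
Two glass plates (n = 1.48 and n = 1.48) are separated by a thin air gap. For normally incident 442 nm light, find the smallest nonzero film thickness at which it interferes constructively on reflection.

111 nm

Top surface (1.48 → 1.0): reflection off a lower-index medium gives no phase shift.
Bottom surface (1.0 → 1.48): reflection off a higher-index medium gives a half-wave phase shift.
Exactly one π shift → a net half-wave offset.
For maximum reflection here: 2 n t = (m + ½) λ.
Minimum at m = 0: t = λ / (4 n) = 442 / (4 × 1.0) = 111 nm.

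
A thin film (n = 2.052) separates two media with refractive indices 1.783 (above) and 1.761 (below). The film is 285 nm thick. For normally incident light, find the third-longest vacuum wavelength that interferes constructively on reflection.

468 nm

At the upper boundary (n = 1.783 to n = 2.052) the reflected ray undergoes a half-wave phase shift.
Bottom surface (2.052 → 1.761): reflection off a lower-index medium gives no phase shift.
The two reflections differ by half a wavelength.
So the condition for constructive reflection is 2 n t = (m + ½) λ.
λ = 2 n t / (m + ½). The third-longest wavelength is m = 2: λ = 2 × 2.052 × 285 / 2.50 = 468 nm.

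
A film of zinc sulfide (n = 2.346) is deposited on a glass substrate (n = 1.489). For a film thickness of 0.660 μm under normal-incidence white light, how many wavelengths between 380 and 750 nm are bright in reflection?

Top surface (1.0 → 2.346): reflection off a higher-index medium gives a half-wave phase shift.
At the lower boundary (n = 2.346 to n = 1.489) the reflected ray undergoes no phase shift.
The two reflections differ by half a wavelength.
For bright reflection here: 2 n t = (m + ½) λ.
λ = 2 n t / (m + ½) = 3097 / (m + ½) nm.
m=3: 885 nm (IR); m=4: 688 nm (visible); m=5: 563 nm (visible); m=6: 476 nm (visible); m=7: 413 nm (visible); m=8: 364 nm (UV).

4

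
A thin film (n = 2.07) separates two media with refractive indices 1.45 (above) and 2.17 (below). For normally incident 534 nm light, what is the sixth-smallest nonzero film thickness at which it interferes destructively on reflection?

Top surface (1.45 → 2.07): reflection off a higher-index medium gives a half-wave phase shift.
Ray reflecting at the bottom interface goes from n = 2.07 toward n = 2.17: a half-wave phase shift.
The two reflections carry the same phase change, so no net offset.
So the condition for destructive reflection is 2 n t = (m + ½) λ.
The sixth-smallest nonzero thickness corresponds to m = 5: t = (m + ½) λ / (2 n) = 5.50 × 534 / (2 × 2.07) = 709 nm.

709 nm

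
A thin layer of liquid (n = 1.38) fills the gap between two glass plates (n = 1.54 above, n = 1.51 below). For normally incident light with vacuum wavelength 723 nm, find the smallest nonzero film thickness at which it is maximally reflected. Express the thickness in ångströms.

Ray reflecting at the top interface goes from n = 1.54 toward n = 1.38: no phase shift.
Ray reflecting at the bottom interface goes from n = 1.38 toward n = 1.51: a half-wave phase shift.
Net: one phase inversion between the two reflected rays.
For maximum reflection here: 2 n t = (m + ½) λ.
Minimum at m = 0: t = λ / (4 n) = 723 / (4 × 1.38) = 131 nm.

1310 Å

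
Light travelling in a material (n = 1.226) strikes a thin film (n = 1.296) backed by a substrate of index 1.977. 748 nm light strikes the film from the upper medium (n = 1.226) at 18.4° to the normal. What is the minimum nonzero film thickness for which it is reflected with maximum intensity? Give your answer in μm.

0.302 μm

Ray reflecting at the top interface goes from n = 1.226 toward n = 1.296: a half-wave phase shift.
At the lower boundary (n = 1.296 to n = 1.977) the reflected ray undergoes a half-wave phase shift.
The two reflections carry the same phase change, so no net offset.
So the condition for constructive reflection is 2 n t cos θ_r = m λ.
Snell's law: 1.226 sin 18.4° = 1.296 sin θ_r → sin θ_r = 0.299, cos θ_r = 0.954.
Minimum nonzero at m = 1: t = λ / (2 n cos θ_r) = 748 / (2 × 1.296 × 0.954) = 302 nm.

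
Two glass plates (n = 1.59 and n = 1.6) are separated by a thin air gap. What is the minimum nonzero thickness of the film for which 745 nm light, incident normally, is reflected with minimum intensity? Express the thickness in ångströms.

3725 Å

Top surface (1.59 → 1.0): reflection off a lower-index medium gives no phase shift.
Ray reflecting at the bottom interface goes from n = 1.0 toward n = 1.6: a half-wave phase shift.
Net: one phase inversion between the two reflected rays.
For dark reflection here: 2 n t = m λ.
Minimum nonzero at m = 1: t = λ / (2 n) = 745 / (2 × 1.0) = 373 nm.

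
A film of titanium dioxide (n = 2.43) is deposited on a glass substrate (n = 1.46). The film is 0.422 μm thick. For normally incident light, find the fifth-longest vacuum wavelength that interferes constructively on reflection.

At the upper boundary (n = 1.0 to n = 2.43) the reflected ray undergoes a half-wave phase shift.
Ray reflecting at the bottom interface goes from n = 2.43 toward n = 1.46: no phase shift.
Exactly one π shift → a net half-wave offset.
For strong reflection here: 2 n t = (m + ½) λ.
λ = 2 n t / (m + ½). The fifth-longest wavelength is m = 4: λ = 2 × 2.43 × 422 / 4.50 = 456 nm.

456 nm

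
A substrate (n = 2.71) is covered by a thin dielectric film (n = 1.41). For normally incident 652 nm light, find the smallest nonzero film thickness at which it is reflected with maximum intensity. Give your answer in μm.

0.231 μm

Ray reflecting at the top interface goes from n = 1.0 toward n = 1.41: a half-wave phase shift.
At the lower boundary (n = 1.41 to n = 2.71) the reflected ray undergoes a half-wave phase shift.
The two reflections carry the same phase change, so no net offset.
For strong reflection here: 2 n t = m λ.
Minimum nonzero at m = 1: t = λ / (2 n) = 652 / (2 × 1.41) = 231 nm.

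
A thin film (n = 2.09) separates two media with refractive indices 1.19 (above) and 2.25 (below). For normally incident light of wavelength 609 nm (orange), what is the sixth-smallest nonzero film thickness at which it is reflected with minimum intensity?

Ray reflecting at the top interface goes from n = 1.19 toward n = 2.09: a half-wave phase shift.
Bottom surface (2.09 → 2.25): reflection off a higher-index medium gives a half-wave phase shift.
The two reflections carry the same phase change, so no net offset.
With no net inversion, destructive interference in reflection requires 2 n t = (m + ½) λ.
The sixth-smallest nonzero thickness corresponds to m = 5: t = (m + ½) λ / (2 n) = 5.50 × 609 / (2 × 2.09) = 801 nm.

801 nm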